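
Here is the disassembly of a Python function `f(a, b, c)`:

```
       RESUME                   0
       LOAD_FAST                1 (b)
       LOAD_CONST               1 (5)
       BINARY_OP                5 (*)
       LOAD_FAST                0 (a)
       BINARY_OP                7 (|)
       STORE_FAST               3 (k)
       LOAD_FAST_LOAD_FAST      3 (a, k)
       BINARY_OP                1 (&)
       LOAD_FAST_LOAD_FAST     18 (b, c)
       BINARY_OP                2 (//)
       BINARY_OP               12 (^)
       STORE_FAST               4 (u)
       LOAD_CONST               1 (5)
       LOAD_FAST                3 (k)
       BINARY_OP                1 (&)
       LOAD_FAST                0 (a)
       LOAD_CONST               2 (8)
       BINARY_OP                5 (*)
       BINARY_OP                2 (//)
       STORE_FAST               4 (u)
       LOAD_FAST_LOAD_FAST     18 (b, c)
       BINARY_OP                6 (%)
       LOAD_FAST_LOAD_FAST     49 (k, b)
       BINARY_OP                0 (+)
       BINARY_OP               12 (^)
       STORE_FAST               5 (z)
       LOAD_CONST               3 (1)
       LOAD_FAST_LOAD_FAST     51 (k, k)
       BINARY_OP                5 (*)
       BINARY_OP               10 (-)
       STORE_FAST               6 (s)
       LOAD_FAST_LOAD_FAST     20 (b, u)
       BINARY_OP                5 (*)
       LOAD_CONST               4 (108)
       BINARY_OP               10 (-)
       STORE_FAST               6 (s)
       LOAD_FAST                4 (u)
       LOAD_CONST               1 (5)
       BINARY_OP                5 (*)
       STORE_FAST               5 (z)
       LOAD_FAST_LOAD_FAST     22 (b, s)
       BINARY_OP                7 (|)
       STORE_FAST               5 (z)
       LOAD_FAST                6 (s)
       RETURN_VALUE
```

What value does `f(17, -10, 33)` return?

LOAD_FAST b → push -10. Stack: [-10]
LOAD_CONST → push 5. Stack: [-10, 5]
BINARY_OP * → -10 * 5 = -50. Stack: [-50]
LOAD_FAST a → push 17. Stack: [-50, 17]
BINARY_OP | → -50 | 17 = -33. Stack: [-33]
STORE_FAST k → k=-33. Stack: []
LOAD_FAST_LOAD_FAST a,k → push 17,-33. Stack: [17, -33]
BINARY_OP & → 17 & -33 = 17. Stack: [17]
LOAD_FAST_LOAD_FAST b,c → push -10,33. Stack: [17, -10, 33]
BINARY_OP // → -10 // 33 = -1. Stack: [17, -1]
BINARY_OP ^ → 17 ^ -1 = -18. Stack: [-18]
STORE_FAST u → u=-18. Stack: []
LOAD_CONST → push 5. Stack: [5]
LOAD_FAST k → push -33. Stack: [5, -33]
BINARY_OP & → 5 & -33 = 5. Stack: [5]
LOAD_FAST a → push 17. Stack: [5, 17]
LOAD_CONST → push 8. Stack: [5, 17, 8]
BINARY_OP * → 17 * 8 = 136. Stack: [5, 136]
BINARY_OP // → 5 // 136 = 0. Stack: [0]
STORE_FAST u → u=0. Stack: []
LOAD_FAST_LOAD_FAST b,c → push -10,33. Stack: [-10, 33]
BINARY_OP % → -10 % 33 = 23. Stack: [23]
LOAD_FAST_LOAD_FAST k,b → push -33,-10. Stack: [23, -33, -10]
BINARY_OP + → -33 + -10 = -43. Stack: [23, -43]
BINARY_OP ^ → 23 ^ -43 = -62. Stack: [-62]
STORE_FAST z → z=-62. Stack: []
LOAD_CONST → push 1. Stack: [1]
LOAD_FAST_LOAD_FAST k,k → push -33,-33. Stack: [1, -33, -33]
BINARY_OP * → -33 * -33 = 1089. Stack: [1, 1089]
BINARY_OP - → 1 - 1089 = -1088. Stack: [-1088]
STORE_FAST s → s=-1088. Stack: []
LOAD_FAST_LOAD_FAST b,u → push -10,0. Stack: [-10, 0]
BINARY_OP * → -10 * 0 = 0. Stack: [0]
LOAD_CONST → push 108. Stack: [0, 108]
BINARY_OP - → 0 - 108 = -108. Stack: [-108]
STORE_FAST s → s=-108. Stack: []
LOAD_FAST u → push 0. Stack: [0]
LOAD_CONST → push 5. Stack: [0, 5]
BINARY_OP * → 0 * 5 = 0. Stack: [0]
STORE_FAST z → z=0. Stack: []
LOAD_FAST_LOAD_FAST b,s → push -10,-108. Stack: [-10, -108]
BINARY_OP | → -10 | -108 = -10. Stack: [-10]
STORE_FAST z → z=-10. Stack: []
LOAD_FAST s → push -108. Stack: [-108]
RETURN_VALUE → return -108.

-108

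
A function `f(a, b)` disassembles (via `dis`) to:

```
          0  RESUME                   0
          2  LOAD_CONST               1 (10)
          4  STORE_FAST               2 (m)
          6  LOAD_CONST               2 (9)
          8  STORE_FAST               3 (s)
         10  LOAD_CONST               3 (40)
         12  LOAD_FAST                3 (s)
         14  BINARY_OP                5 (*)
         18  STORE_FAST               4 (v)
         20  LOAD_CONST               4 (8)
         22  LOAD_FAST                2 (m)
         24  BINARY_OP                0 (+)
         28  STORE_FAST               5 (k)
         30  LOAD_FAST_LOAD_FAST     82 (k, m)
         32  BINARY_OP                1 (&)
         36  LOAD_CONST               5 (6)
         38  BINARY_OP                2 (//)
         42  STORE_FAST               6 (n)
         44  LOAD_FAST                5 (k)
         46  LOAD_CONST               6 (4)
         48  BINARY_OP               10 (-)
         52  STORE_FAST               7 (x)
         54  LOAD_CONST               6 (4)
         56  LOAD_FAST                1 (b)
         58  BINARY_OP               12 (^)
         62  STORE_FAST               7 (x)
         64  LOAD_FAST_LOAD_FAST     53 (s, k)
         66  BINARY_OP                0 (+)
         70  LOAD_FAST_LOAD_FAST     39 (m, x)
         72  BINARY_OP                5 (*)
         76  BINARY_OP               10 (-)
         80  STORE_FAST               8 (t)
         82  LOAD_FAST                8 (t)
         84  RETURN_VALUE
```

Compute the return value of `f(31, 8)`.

LOAD_CONST → push 10. Stack: [10]
STORE_FAST m → m=10. Stack: []
LOAD_CONST → push 9. Stack: [9]
STORE_FAST s → s=9. Stack: []
LOAD_CONST → push 40. Stack: [40]
LOAD_FAST s → push 9. Stack: [40, 9]
BINARY_OP * → 40 * 9 = 360. Stack: [360]
STORE_FAST v → v=360. Stack: []
LOAD_CONST → push 8. Stack: [8]
LOAD_FAST m → push 10. Stack: [8, 10]
BINARY_OP + → 8 + 10 = 18. Stack: [18]
STORE_FAST k → k=18. Stack: []
LOAD_FAST_LOAD_FAST k,m → push 18,10. Stack: [18, 10]
BINARY_OP & → 18 & 10 = 2. Stack: [2]
LOAD_CONST → push 6. Stack: [2, 6]
BINARY_OP // → 2 // 6 = 0. Stack: [0]
STORE_FAST n → n=0. Stack: []
LOAD_FAST k → push 18. Stack: [18]
LOAD_CONST → push 4. Stack: [18, 4]
BINARY_OP - → 18 - 4 = 14. Stack: [14]
STORE_FAST x → x=14. Stack: []
LOAD_CONST → push 4. Stack: [4]
LOAD_FAST b → push 8. Stack: [4, 8]
BINARY_OP ^ → 4 ^ 8 = 12. Stack: [12]
STORE_FAST x → x=12. Stack: []
LOAD_FAST_LOAD_FAST s,k → push 9,18. Stack: [9, 18]
BINARY_OP + → 9 + 18 = 27. Stack: [27]
LOAD_FAST_LOAD_FAST m,x → push 10,12. Stack: [27, 10, 12]
BINARY_OP * → 10 * 12 = 120. Stack: [27, 120]
BINARY_OP - → 27 - 120 = -93. Stack: [-93]
STORE_FAST t → t=-93. Stack: []
LOAD_FAST t → push -93. Stack: [-93]
RETURN_VALUE → return -93.

-93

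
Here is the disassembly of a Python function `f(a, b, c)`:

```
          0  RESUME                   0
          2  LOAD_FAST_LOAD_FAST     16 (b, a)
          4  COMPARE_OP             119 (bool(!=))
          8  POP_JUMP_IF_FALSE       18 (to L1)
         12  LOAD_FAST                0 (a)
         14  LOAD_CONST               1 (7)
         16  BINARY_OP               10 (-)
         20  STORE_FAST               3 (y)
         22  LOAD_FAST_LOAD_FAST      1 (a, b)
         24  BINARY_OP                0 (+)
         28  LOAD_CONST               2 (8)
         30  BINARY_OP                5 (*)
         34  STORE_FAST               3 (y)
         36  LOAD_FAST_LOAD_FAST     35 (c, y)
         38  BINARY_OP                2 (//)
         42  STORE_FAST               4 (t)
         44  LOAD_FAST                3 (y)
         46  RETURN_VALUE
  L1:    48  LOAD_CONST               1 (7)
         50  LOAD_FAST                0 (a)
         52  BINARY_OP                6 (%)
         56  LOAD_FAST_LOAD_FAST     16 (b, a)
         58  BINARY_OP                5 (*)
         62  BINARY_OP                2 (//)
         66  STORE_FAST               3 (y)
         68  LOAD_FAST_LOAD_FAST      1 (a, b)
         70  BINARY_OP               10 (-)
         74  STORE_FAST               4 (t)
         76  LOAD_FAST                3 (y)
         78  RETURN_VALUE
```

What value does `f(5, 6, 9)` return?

LOAD_FAST_LOAD_FAST b,a → push 6,5. Stack: [6, 5]
COMPARE_OP bool(!=) → 6 vs 5 = True. Stack: [True]
POP_JUMP_IF_FALSE → pop True; no jump. Stack: []
LOAD_FAST a → push 5. Stack: [5]
LOAD_CONST → push 7. Stack: [5, 7]
BINARY_OP - → 5 - 7 = -2. Stack: [-2]
STORE_FAST y → y=-2. Stack: []
LOAD_FAST_LOAD_FAST a,b → push 5,6. Stack: [5, 6]
BINARY_OP + → 5 + 6 = 11. Stack: [11]
LOAD_CONST → push 8. Stack: [11, 8]
BINARY_OP * → 11 * 8 = 88. Stack: [88]
STORE_FAST y → y=88. Stack: []
LOAD_FAST_LOAD_FAST c,y → push 9,88. Stack: [9, 88]
BINARY_OP // → 9 // 88 = 0. Stack: [0]
STORE_FAST t → t=0. Stack: []
LOAD_FAST y → push 88. Stack: [88]
RETURN_VALUE → return 88.

88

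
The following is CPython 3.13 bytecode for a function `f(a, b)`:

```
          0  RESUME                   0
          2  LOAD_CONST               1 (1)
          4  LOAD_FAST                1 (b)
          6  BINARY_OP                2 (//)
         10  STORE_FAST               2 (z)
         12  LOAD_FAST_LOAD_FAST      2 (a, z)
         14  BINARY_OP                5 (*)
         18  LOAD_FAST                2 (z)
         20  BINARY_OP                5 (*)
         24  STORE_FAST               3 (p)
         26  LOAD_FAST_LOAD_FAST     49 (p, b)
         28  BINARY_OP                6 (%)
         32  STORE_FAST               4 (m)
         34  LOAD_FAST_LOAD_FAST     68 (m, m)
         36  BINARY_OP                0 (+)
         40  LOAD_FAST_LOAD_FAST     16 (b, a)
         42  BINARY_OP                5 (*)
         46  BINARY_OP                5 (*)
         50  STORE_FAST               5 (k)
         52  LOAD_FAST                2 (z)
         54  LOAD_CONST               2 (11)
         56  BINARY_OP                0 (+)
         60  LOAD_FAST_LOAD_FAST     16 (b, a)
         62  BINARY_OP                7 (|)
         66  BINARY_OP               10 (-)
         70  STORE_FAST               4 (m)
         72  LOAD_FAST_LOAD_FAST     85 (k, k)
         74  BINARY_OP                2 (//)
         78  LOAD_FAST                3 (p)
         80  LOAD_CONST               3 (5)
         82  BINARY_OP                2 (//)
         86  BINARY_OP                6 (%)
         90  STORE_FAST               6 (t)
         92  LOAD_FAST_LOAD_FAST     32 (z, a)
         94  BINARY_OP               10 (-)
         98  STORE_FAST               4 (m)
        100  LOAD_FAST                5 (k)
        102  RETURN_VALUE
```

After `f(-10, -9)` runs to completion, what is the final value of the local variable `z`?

-1

LOAD_CONST → push 1. Stack: [1]
LOAD_FAST b → push -9. Stack: [1, -9]
BINARY_OP // → 1 // -9 = -1. Stack: [-1]
STORE_FAST z → z=-1. Stack: []
LOAD_FAST_LOAD_FAST a,z → push -10,-1. Stack: [-10, -1]
BINARY_OP * → -10 * -1 = 10. Stack: [10]
LOAD_FAST z → push -1. Stack: [10, -1]
BINARY_OP * → 10 * -1 = -10. Stack: [-10]
STORE_FAST p → p=-10. Stack: []
LOAD_FAST_LOAD_FAST p,b → push -10,-9. Stack: [-10, -9]
BINARY_OP % → -10 % -9 = -1. Stack: [-1]
STORE_FAST m → m=-1. Stack: []
LOAD_FAST_LOAD_FAST m,m → push -1,-1. Stack: [-1, -1]
BINARY_OP + → -1 + -1 = -2. Stack: [-2]
LOAD_FAST_LOAD_FAST b,a → push -9,-10. Stack: [-2, -9, -10]
BINARY_OP * → -9 * -10 = 90. Stack: [-2, 90]
BINARY_OP * → -2 * 90 = -180. Stack: [-180]
STORE_FAST k → k=-180. Stack: []
LOAD_FAST z → push -1. Stack: [-1]
LOAD_CONST → push 11. Stack: [-1, 11]
BINARY_OP + → -1 + 11 = 10. Stack: [10]
LOAD_FAST_LOAD_FAST b,a → push -9,-10. Stack: [10, -9, -10]
BINARY_OP | → -9 | -10 = -9. Stack: [10, -9]
BINARY_OP - → 10 - -9 = 19. Stack: [19]
STORE_FAST m → m=19. Stack: []
LOAD_FAST_LOAD_FAST k,k → push -180,-180. Stack: [-180, -180]
BINARY_OP // → -180 // -180 = 1. Stack: [1]
LOAD_FAST p → push -10. Stack: [1, -10]
LOAD_CONST → push 5. Stack: [1, -10, 5]
BINARY_OP // → -10 // 5 = -2. Stack: [1, -2]
BINARY_OP % → 1 % -2 = -1. Stack: [-1]
STORE_FAST t → t=-1. Stack: []
LOAD_FAST_LOAD_FAST z,a → push -1,-10. Stack: [-1, -10]
BINARY_OP - → -1 - -10 = 9. Stack: [9]
STORE_FAST m → m=9. Stack: []
LOAD_FAST k → push -180. Stack: [-180]
RETURN_VALUE → return -180.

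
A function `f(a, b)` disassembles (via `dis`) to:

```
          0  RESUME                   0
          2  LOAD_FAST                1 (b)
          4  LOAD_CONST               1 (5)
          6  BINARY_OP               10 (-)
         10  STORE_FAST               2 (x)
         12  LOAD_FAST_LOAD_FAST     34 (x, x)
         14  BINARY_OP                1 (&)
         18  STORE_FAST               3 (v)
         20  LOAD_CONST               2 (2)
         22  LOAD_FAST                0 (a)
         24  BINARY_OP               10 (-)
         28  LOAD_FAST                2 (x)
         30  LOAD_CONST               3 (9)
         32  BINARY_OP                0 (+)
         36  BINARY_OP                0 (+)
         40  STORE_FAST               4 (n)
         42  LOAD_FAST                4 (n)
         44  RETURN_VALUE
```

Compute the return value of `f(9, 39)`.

LOAD_FAST b → push 39. Stack: [39]
LOAD_CONST → push 5. Stack: [39, 5]
BINARY_OP - → 39 - 5 = 34. Stack: [34]
STORE_FAST x → x=34. Stack: []
LOAD_FAST_LOAD_FAST x,x → push 34,34. Stack: [34, 34]
BINARY_OP & → 34 & 34 = 34. Stack: [34]
STORE_FAST v → v=34. Stack: []
LOAD_CONST → push 2. Stack: [2]
LOAD_FAST a → push 9. Stack: [2, 9]
BINARY_OP - → 2 - 9 = -7. Stack: [-7]
LOAD_FAST x → push 34. Stack: [-7, 34]
LOAD_CONST → push 9. Stack: [-7, 34, 9]
BINARY_OP + → 34 + 9 = 43. Stack: [-7, 43]
BINARY_OP + → -7 + 43 = 36. Stack: [36]
STORE_FAST n → n=36. Stack: []
LOAD_FAST n → push 36. Stack: [36]
RETURN_VALUE → return 36.

36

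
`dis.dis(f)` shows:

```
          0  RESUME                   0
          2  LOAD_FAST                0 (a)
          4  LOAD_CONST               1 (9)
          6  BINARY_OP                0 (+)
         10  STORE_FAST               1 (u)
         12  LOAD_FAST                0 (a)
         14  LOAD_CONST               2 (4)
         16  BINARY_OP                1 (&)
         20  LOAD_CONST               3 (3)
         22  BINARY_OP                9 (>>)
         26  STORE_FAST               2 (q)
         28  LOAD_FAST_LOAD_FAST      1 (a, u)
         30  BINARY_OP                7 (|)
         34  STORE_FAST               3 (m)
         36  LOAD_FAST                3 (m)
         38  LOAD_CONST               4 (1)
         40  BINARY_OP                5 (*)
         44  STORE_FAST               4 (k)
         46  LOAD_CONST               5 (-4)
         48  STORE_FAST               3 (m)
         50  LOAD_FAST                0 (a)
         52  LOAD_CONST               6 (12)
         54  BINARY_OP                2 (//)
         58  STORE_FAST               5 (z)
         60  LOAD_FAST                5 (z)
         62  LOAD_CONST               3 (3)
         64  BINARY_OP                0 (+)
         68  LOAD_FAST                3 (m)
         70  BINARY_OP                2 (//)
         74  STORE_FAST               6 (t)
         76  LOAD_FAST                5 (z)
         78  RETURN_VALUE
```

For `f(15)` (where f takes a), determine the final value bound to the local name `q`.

LOAD_FAST a → push 15. Stack: [15]
LOAD_CONST → push 9. Stack: [15, 9]
BINARY_OP + → 15 + 9 = 24. Stack: [24]
STORE_FAST u → u=24. Stack: []
LOAD_FAST a → push 15. Stack: [15]
LOAD_CONST → push 4. Stack: [15, 4]
BINARY_OP & → 15 & 4 = 4. Stack: [4]
LOAD_CONST → push 3. Stack: [4, 3]
BINARY_OP >> → 4 >> 3 = 0. Stack: [0]
STORE_FAST q → q=0. Stack: []
LOAD_FAST_LOAD_FAST a,u → push 15,24. Stack: [15, 24]
BINARY_OP | → 15 | 24 = 31. Stack: [31]
STORE_FAST m → m=31. Stack: []
LOAD_FAST m → push 31. Stack: [31]
LOAD_CONST → push 1. Stack: [31, 1]
BINARY_OP * → 31 * 1 = 31. Stack: [31]
STORE_FAST k → k=31. Stack: []
LOAD_CONST → push -4. Stack: [-4]
STORE_FAST m → m=-4. Stack: []
LOAD_FAST a → push 15. Stack: [15]
LOAD_CONST → push 12. Stack: [15, 12]
BINARY_OP // → 15 // 12 = 1. Stack: [1]
STORE_FAST z → z=1. Stack: []
LOAD_FAST z → push 1. Stack: [1]
LOAD_CONST → push 3. Stack: [1, 3]
BINARY_OP + → 1 + 3 = 4. Stack: [4]
LOAD_FAST m → push -4. Stack: [4, -4]
BINARY_OP // → 4 // -4 = -1. Stack: [-1]
STORE_FAST t → t=-1. Stack: []
LOAD_FAST z → push 1. Stack: [1]
RETURN_VALUE → return 1.

0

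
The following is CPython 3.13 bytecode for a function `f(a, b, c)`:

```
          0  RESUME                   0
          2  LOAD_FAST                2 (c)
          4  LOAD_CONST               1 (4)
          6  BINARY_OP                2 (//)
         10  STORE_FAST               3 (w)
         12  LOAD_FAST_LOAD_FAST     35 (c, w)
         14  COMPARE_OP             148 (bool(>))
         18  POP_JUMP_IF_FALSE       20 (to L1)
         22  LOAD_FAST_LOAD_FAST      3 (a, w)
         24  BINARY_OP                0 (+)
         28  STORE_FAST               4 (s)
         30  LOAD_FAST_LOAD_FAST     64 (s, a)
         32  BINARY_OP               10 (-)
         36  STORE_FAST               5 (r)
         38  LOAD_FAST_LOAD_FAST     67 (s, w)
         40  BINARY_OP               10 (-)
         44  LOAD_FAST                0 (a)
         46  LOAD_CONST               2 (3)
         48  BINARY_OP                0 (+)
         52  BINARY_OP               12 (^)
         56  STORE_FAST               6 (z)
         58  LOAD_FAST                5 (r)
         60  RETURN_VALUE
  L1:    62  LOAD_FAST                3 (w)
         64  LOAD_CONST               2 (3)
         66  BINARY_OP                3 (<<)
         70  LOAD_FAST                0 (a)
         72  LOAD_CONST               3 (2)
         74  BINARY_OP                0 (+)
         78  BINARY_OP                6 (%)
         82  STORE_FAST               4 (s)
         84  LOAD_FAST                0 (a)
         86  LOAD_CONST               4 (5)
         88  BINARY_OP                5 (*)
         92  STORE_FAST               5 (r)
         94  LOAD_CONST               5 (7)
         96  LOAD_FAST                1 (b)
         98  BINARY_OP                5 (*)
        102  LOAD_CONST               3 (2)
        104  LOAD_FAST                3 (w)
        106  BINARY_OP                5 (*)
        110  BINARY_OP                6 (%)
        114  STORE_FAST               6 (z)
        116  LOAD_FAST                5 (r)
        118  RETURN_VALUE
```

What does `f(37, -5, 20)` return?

LOAD_FAST c → push 20. Stack: [20]
LOAD_CONST → push 4. Stack: [20, 4]
BINARY_OP // → 20 // 4 = 5. Stack: [5]
STORE_FAST w → w=5. Stack: []
LOAD_FAST_LOAD_FAST c,w → push 20,5. Stack: [20, 5]
COMPARE_OP bool(>) → 20 vs 5 = True. Stack: [True]
POP_JUMP_IF_FALSE → pop True; no jump. Stack: []
LOAD_FAST_LOAD_FAST a,w → push 37,5. Stack: [37, 5]
BINARY_OP + → 37 + 5 = 42. Stack: [42]
STORE_FAST s → s=42. Stack: []
LOAD_FAST_LOAD_FAST s,a → push 42,37. Stack: [42, 37]
BINARY_OP - → 42 - 37 = 5. Stack: [5]
STORE_FAST r → r=5. Stack: []
LOAD_FAST_LOAD_FAST s,w → push 42,5. Stack: [42, 5]
BINARY_OP - → 42 - 5 = 37. Stack: [37]
LOAD_FAST a → push 37. Stack: [37, 37]
LOAD_CONST → push 3. Stack: [37, 37, 3]
BINARY_OP + → 37 + 3 = 40. Stack: [37, 40]
BINARY_OP ^ → 37 ^ 40 = 13. Stack: [13]
STORE_FAST z → z=13. Stack: []
LOAD_FAST r → push 5. Stack: [5]
RETURN_VALUE → return 5.

5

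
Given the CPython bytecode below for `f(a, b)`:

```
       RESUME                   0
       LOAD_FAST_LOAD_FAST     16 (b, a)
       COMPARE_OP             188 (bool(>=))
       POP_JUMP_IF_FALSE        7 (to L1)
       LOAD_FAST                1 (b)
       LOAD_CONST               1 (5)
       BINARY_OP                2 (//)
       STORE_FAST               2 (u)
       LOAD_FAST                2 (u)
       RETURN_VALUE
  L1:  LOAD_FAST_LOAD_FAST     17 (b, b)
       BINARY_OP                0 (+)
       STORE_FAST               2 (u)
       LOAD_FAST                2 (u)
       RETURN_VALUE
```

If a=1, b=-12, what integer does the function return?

-24

LOAD_FAST_LOAD_FAST b,a → push -12,1. Stack: [-12, 1]
COMPARE_OP bool(>=) → -12 vs 1 = False. Stack: [False]
POP_JUMP_IF_FALSE → pop False; jump. Stack: []
LOAD_FAST_LOAD_FAST b,b → push -12,-12. Stack: [-12, -12]
BINARY_OP + → -12 + -12 = -24. Stack: [-24]
STORE_FAST u → u=-24. Stack: []
LOAD_FAST u → push -24. Stack: [-24]
RETURN_VALUE → return -24.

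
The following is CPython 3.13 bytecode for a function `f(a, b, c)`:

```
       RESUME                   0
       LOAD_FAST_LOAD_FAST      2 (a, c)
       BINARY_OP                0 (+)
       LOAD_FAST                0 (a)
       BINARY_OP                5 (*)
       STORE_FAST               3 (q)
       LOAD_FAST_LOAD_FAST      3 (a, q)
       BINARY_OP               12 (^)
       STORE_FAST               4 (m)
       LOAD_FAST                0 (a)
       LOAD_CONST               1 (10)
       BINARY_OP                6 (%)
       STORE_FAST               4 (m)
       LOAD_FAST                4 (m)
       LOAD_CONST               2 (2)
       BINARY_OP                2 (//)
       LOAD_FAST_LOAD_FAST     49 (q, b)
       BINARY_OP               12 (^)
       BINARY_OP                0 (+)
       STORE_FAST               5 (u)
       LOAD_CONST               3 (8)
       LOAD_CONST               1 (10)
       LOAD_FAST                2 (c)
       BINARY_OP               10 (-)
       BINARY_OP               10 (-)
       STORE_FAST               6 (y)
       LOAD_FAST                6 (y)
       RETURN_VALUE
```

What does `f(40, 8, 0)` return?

-2

LOAD_FAST_LOAD_FAST a,c → push 40,0. Stack: [40, 0]
BINARY_OP + → 40 + 0 = 40. Stack: [40]
LOAD_FAST a → push 40. Stack: [40, 40]
BINARY_OP * → 40 * 40 = 1600. Stack: [1600]
STORE_FAST q → q=1600. Stack: []
LOAD_FAST_LOAD_FAST a,q → push 40,1600. Stack: [40, 1600]
BINARY_OP ^ → 40 ^ 1600 = 1640. Stack: [1640]
STORE_FAST m → m=1640. Stack: []
LOAD_FAST a → push 40. Stack: [40]
LOAD_CONST → push 10. Stack: [40, 10]
BINARY_OP % → 40 % 10 = 0. Stack: [0]
STORE_FAST m → m=0. Stack: []
LOAD_FAST m → push 0. Stack: [0]
LOAD_CONST → push 2. Stack: [0, 2]
BINARY_OP // → 0 // 2 = 0. Stack: [0]
LOAD_FAST_LOAD_FAST q,b → push 1600,8. Stack: [0, 1600, 8]
BINARY_OP ^ → 1600 ^ 8 = 1608. Stack: [0, 1608]
BINARY_OP + → 0 + 1608 = 1608. Stack: [1608]
STORE_FAST u → u=1608. Stack: []
LOAD_CONST → push 8. Stack: [8]
LOAD_CONST → push 10. Stack: [8, 10]
LOAD_FAST c → push 0. Stack: [8, 10, 0]
BINARY_OP - → 10 - 0 = 10. Stack: [8, 10]
BINARY_OP - → 8 - 10 = -2. Stack: [-2]
STORE_FAST y → y=-2. Stack: []
LOAD_FAST y → push -2. Stack: [-2]
RETURN_VALUE → return -2.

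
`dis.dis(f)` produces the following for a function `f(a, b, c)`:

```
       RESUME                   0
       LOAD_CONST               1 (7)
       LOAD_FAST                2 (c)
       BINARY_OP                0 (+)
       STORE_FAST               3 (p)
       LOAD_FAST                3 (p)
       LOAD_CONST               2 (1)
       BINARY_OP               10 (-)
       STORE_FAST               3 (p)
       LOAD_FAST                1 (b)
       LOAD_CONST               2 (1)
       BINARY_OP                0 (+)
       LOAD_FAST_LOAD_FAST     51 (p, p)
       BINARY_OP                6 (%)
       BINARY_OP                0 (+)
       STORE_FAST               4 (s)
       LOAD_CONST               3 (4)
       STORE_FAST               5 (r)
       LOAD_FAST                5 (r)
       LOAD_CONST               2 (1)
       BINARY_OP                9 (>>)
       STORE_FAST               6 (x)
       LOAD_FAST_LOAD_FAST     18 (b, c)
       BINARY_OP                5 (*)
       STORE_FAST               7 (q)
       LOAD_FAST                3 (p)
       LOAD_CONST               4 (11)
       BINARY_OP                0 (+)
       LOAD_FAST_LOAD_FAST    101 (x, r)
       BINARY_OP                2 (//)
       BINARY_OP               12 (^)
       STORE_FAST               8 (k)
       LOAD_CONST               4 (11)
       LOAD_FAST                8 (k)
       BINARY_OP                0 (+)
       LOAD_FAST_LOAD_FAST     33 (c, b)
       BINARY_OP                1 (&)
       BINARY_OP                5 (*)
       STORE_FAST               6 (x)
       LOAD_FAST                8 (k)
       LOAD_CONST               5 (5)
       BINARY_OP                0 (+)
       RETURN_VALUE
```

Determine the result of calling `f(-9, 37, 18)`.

LOAD_CONST → push 7. Stack: [7]
LOAD_FAST c → push 18. Stack: [7, 18]
BINARY_OP + → 7 + 18 = 25. Stack: [25]
STORE_FAST p → p=25. Stack: []
LOAD_FAST p → push 25. Stack: [25]
LOAD_CONST → push 1. Stack: [25, 1]
BINARY_OP - → 25 - 1 = 24. Stack: [24]
STORE_FAST p → p=24. Stack: []
LOAD_FAST b → push 37. Stack: [37]
LOAD_CONST → push 1. Stack: [37, 1]
BINARY_OP + → 37 + 1 = 38. Stack: [38]
LOAD_FAST_LOAD_FAST p,p → push 24,24. Stack: [38, 24, 24]
BINARY_OP % → 24 % 24 = 0. Stack: [38, 0]
BINARY_OP + → 38 + 0 = 38. Stack: [38]
STORE_FAST s → s=38. Stack: []
LOAD_CONST → push 4. Stack: [4]
STORE_FAST r → r=4. Stack: []
LOAD_FAST r → push 4. Stack: [4]
LOAD_CONST → push 1. Stack: [4, 1]
BINARY_OP >> → 4 >> 1 = 2. Stack: [2]
STORE_FAST x → x=2. Stack: []
LOAD_FAST_LOAD_FAST b,c → push 37,18. Stack: [37, 18]
BINARY_OP * → 37 * 18 = 666. Stack: [666]
STORE_FAST q → q=666. Stack: []
LOAD_FAST p → push 24. Stack: [24]
LOAD_CONST → push 11. Stack: [24, 11]
BINARY_OP + → 24 + 11 = 35. Stack: [35]
LOAD_FAST_LOAD_FAST x,r → push 2,4. Stack: [35, 2, 4]
BINARY_OP // → 2 // 4 = 0. Stack: [35, 0]
BINARY_OP ^ → 35 ^ 0 = 35. Stack: [35]
STORE_FAST k → k=35. Stack: []
LOAD_CONST → push 11. Stack: [11]
LOAD_FAST k → push 35. Stack: [11, 35]
BINARY_OP + → 11 + 35 = 46. Stack: [46]
LOAD_FAST_LOAD_FAST c,b → push 18,37. Stack: [46, 18, 37]
BINARY_OP & → 18 & 37 = 0. Stack: [46, 0]
BINARY_OP * → 46 * 0 = 0. Stack: [0]
STORE_FAST x → x=0. Stack: []
LOAD_FAST k → push 35. Stack: [35]
LOAD_CONST → push 5. Stack: [35, 5]
BINARY_OP + → 35 + 5 = 40. Stack: [40]
RETURN_VALUE → return 40.

40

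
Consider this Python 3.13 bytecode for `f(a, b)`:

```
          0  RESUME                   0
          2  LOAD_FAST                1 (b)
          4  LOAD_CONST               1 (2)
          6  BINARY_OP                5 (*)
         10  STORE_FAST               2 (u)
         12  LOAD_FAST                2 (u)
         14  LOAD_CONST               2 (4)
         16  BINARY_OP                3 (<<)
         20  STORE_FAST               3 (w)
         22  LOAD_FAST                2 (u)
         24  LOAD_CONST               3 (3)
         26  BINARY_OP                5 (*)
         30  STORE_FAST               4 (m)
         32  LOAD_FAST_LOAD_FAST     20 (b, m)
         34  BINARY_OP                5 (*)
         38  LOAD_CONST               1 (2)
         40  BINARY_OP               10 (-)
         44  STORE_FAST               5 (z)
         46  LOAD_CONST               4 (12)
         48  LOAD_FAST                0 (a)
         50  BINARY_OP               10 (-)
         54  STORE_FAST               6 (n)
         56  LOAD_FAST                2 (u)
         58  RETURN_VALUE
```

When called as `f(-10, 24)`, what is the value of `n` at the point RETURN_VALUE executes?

22

LOAD_FAST b → push 24. Stack: [24]
LOAD_CONST → push 2. Stack: [24, 2]
BINARY_OP * → 24 * 2 = 48. Stack: [48]
STORE_FAST u → u=48. Stack: []
LOAD_FAST u → push 48. Stack: [48]
LOAD_CONST → push 4. Stack: [48, 4]
BINARY_OP << → 48 << 4 = 768. Stack: [768]
STORE_FAST w → w=768. Stack: []
LOAD_FAST u → push 48. Stack: [48]
LOAD_CONST → push 3. Stack: [48, 3]
BINARY_OP * → 48 * 3 = 144. Stack: [144]
STORE_FAST m → m=144. Stack: []
LOAD_FAST_LOAD_FAST b,m → push 24,144. Stack: [24, 144]
BINARY_OP * → 24 * 144 = 3456. Stack: [3456]
LOAD_CONST → push 2. Stack: [3456, 2]
BINARY_OP - → 3456 - 2 = 3454. Stack: [3454]
STORE_FAST z → z=3454. Stack: []
LOAD_CONST → push 12. Stack: [12]
LOAD_FAST a → push -10. Stack: [12, -10]
BINARY_OP - → 12 - -10 = 22. Stack: [22]
STORE_FAST n → n=22. Stack: []
LOAD_FAST u → push 48. Stack: [48]
RETURN_VALUE → return 48.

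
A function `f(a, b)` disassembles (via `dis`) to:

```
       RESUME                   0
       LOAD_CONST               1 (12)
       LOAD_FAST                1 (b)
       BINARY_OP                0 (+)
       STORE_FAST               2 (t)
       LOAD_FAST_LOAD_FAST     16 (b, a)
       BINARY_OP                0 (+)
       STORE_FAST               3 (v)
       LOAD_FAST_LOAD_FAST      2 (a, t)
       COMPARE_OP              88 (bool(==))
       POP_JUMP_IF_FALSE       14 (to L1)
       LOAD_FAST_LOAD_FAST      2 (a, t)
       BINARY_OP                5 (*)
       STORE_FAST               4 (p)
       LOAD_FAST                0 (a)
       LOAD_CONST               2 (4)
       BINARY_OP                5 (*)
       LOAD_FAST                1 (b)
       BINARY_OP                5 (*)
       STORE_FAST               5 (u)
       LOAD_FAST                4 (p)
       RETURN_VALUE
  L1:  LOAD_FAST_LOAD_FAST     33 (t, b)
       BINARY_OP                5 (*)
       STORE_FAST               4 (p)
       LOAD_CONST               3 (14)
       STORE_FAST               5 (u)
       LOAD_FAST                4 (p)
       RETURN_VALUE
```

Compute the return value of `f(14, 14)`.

364

LOAD_CONST → push 12. Stack: [12]
LOAD_FAST b → push 14. Stack: [12, 14]
BINARY_OP + → 12 + 14 = 26. Stack: [26]
STORE_FAST t → t=26. Stack: []
LOAD_FAST_LOAD_FAST b,a → push 14,14. Stack: [14, 14]
BINARY_OP + → 14 + 14 = 28. Stack: [28]
STORE_FAST v → v=28. Stack: []
LOAD_FAST_LOAD_FAST a,t → push 14,26. Stack: [14, 26]
COMPARE_OP bool(==) → 14 vs 26 = False. Stack: [False]
POP_JUMP_IF_FALSE → pop False; jump. Stack: []
LOAD_FAST_LOAD_FAST t,b → push 26,14. Stack: [26, 14]
BINARY_OP * → 26 * 14 = 364. Stack: [364]
STORE_FAST p → p=364. Stack: []
LOAD_CONST → push 14. Stack: [14]
STORE_FAST u → u=14. Stack: []
LOAD_FAST p → push 364. Stack: [364]
RETURN_VALUE → return 364.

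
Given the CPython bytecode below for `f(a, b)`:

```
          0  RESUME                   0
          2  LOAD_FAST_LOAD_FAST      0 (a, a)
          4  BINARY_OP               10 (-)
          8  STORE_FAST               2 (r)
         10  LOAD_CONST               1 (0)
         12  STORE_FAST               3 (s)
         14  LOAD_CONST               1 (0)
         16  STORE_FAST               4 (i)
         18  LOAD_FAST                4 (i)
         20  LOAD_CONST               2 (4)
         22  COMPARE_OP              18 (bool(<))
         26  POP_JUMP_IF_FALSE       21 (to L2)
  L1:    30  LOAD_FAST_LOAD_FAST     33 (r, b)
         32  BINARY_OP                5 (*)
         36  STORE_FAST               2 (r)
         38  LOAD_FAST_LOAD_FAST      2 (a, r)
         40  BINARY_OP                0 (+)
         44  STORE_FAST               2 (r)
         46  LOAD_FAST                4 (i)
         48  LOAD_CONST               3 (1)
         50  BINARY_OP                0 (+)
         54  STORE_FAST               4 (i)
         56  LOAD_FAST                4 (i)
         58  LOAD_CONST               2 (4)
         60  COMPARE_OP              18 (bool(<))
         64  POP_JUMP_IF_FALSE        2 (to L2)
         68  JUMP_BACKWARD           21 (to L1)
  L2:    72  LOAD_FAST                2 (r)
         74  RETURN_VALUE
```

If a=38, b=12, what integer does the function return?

LOAD_FAST_LOAD_FAST a,a → push 38,38
BINARY_OP - → 38 - 38 = 0
STORE_FAST r → r=0
LOAD_CONST → push 0
STORE_FAST s → s=0
LOAD_CONST → push 0
STORE_FAST i → i=0
LOAD_FAST i → push 0
LOAD_CONST → push 4
COMPARE_OP bool(<) → 0 vs 4 = True
POP_JUMP_IF_FALSE → pop True; no jump
LOAD_FAST_LOAD_FAST r,b → push 0,12
BINARY_OP * → 0 * 12 = 0
STORE_FAST r → r=0
LOAD_FAST_LOAD_FAST a,r → push 38,0
BINARY_OP + → 38 + 0 = 38
STORE_FAST r → r=38
LOAD_FAST i → push 0
LOAD_CONST → push 1
BINARY_OP + → 0 + 1 = 1
STORE_FAST i → i=1
LOAD_FAST i → push 1
LOAD_CONST → push 4
COMPARE_OP bool(<) → 1 vs 4 = True
POP_JUMP_IF_FALSE → pop True; no jump
LOAD_FAST_LOAD_FAST r,b → push 38,12
BINARY_OP * → 38 * 12 = 456
STORE_FAST r → r=456
LOAD_FAST_LOAD_FAST a,r → push 38,456
BINARY_OP + → 38 + 456 = 494
STORE_FAST r → r=494
LOAD_FAST i → push 1
LOAD_CONST → push 1
BINARY_OP + → 1 + 1 = 2
STORE_FAST i → i=2
LOAD_FAST i → push 2
LOAD_CONST → push 4
COMPARE_OP bool(<) → 2 vs 4 = True
POP_JUMP_IF_FALSE → pop True; no jump
LOAD_FAST_LOAD_FAST r,b → push 494,12
BINARY_OP * → 494 * 12 = 5928
STORE_FAST r → r=5928
LOAD_FAST_LOAD_FAST a,r → push 38,5928
BINARY_OP + → 38 + 5928 = 5966
STORE_FAST r → r=5966
LOAD_FAST i → push 2
LOAD_CONST → push 1
BINARY_OP + → 2 + 1 = 3
STORE_FAST i → i=3
LOAD_FAST i → push 3
LOAD_CONST → push 4
COMPARE_OP bool(<) → 3 vs 4 = True
POP_JUMP_IF_FALSE → pop True; no jump
LOAD_FAST_LOAD_FAST r,b → push 5966,12
BINARY_OP * → 5966 * 12 = 71592
STORE_FAST r → r=71592
LOAD_FAST_LOAD_FAST a,r → push 38,71592
BINARY_OP + → 38 + 71592 = 71630
STORE_FAST r → r=71630
LOAD_FAST i → push 3
LOAD_CONST → push 1
BINARY_OP + → 3 + 1 = 4
STORE_FAST i → i=4
LOAD_FAST i → push 4
LOAD_CONST → push 4
COMPARE_OP bool(<) → 4 vs 4 = False
POP_JUMP_IF_FALSE → pop False; jump
LOAD_FAST r → push 71630
RETURN_VALUE → return 71630.

71630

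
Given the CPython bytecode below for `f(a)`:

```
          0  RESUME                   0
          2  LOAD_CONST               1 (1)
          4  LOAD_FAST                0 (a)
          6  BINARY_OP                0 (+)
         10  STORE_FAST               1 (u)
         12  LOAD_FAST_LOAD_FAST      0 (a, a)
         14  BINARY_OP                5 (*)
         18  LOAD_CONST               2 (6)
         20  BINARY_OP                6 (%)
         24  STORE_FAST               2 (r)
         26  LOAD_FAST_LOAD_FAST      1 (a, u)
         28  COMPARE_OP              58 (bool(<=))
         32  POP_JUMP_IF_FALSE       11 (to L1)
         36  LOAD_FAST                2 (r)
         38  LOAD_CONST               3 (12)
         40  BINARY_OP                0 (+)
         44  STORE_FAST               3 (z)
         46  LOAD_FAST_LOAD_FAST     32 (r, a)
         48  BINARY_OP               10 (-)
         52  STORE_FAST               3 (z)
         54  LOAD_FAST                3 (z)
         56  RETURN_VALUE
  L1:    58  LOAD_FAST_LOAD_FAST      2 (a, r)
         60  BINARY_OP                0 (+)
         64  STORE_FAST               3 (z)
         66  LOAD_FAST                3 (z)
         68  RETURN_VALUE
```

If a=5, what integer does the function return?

LOAD_CONST → push 1. Stack: [1]
LOAD_FAST a → push 5. Stack: [1, 5]
BINARY_OP + → 1 + 5 = 6. Stack: [6]
STORE_FAST u → u=6. Stack: []
LOAD_FAST_LOAD_FAST a,a → push 5,5. Stack: [5, 5]
BINARY_OP * → 5 * 5 = 25. Stack: [25]
LOAD_CONST → push 6. Stack: [25, 6]
BINARY_OP % → 25 % 6 = 1. Stack: [1]
STORE_FAST r → r=1. Stack: []
LOAD_FAST_LOAD_FAST a,u → push 5,6. Stack: [5, 6]
COMPARE_OP bool(<=) → 5 vs 6 = True. Stack: [True]
POP_JUMP_IF_FALSE → pop True; no jump. Stack: []
LOAD_FAST r → push 1. Stack: [1]
LOAD_CONST → push 12. Stack: [1, 12]
BINARY_OP + → 1 + 12 = 13. Stack: [13]
STORE_FAST z → z=13. Stack: []
LOAD_FAST_LOAD_FAST r,a → push 1,5. Stack: [1, 5]
BINARY_OP - → 1 - 5 = -4. Stack: [-4]
STORE_FAST z → z=-4. Stack: []
LOAD_FAST z → push -4. Stack: [-4]
RETURN_VALUE → return -4.

-4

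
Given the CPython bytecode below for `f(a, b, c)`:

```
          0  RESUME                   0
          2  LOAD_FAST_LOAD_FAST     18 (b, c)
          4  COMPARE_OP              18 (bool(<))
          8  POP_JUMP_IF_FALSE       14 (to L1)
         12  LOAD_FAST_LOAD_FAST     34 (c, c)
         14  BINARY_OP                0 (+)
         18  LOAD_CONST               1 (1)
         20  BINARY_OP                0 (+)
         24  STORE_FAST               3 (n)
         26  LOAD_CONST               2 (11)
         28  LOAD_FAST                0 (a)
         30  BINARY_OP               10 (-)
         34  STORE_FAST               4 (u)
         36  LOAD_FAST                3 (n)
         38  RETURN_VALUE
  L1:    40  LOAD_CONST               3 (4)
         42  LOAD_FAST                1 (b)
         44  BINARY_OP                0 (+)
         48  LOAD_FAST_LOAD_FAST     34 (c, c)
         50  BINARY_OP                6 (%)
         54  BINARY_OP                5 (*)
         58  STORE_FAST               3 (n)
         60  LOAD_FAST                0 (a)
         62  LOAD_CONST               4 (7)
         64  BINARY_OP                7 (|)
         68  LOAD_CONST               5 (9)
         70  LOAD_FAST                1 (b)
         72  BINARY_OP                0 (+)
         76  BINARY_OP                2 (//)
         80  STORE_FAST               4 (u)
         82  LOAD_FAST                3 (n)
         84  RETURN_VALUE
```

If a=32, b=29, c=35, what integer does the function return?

71

LOAD_FAST_LOAD_FAST b,c → push 29,35. Stack: [29, 35]
COMPARE_OP bool(<) → 29 vs 35 = True. Stack: [True]
POP_JUMP_IF_FALSE → pop True; no jump. Stack: []
LOAD_FAST_LOAD_FAST c,c → push 35,35. Stack: [35, 35]
BINARY_OP + → 35 + 35 = 70. Stack: [70]
LOAD_CONST → push 1. Stack: [70, 1]
BINARY_OP + → 70 + 1 = 71. Stack: [71]
STORE_FAST n → n=71. Stack: []
LOAD_CONST → push 11. Stack: [11]
LOAD_FAST a → push 32. Stack: [11, 32]
BINARY_OP - → 11 - 32 = -21. Stack: [-21]
STORE_FAST u → u=-21. Stack: []
LOAD_FAST n → push 71. Stack: [71]
RETURN_VALUE → return 71.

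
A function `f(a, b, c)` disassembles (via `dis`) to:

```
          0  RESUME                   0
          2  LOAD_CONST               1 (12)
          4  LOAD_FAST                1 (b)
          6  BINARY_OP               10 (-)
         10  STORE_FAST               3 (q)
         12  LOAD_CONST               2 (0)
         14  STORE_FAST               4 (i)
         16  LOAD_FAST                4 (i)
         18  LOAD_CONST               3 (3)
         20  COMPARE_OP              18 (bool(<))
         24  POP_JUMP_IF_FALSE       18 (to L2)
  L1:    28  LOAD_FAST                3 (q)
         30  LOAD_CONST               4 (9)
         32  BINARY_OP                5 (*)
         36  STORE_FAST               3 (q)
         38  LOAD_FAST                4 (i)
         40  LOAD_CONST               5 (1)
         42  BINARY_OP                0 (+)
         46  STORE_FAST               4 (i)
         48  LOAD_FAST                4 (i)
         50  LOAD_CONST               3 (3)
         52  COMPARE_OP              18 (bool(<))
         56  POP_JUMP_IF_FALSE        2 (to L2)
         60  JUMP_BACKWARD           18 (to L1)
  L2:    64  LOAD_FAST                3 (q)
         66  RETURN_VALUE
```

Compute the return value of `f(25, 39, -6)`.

LOAD_CONST → push 12. Stack: [12]
LOAD_FAST b → push 39. Stack: [12, 39]
BINARY_OP - → 12 - 39 = -27. Stack: [-27]
STORE_FAST q → q=-27. Stack: []
LOAD_CONST → push 0. Stack: [0]
STORE_FAST i → i=0. Stack: []
LOAD_FAST i → push 0. Stack: [0]
LOAD_CONST → push 3. Stack: [0, 3]
COMPARE_OP bool(<) → 0 vs 3 = True. Stack: [True]
POP_JUMP_IF_FALSE → pop True; no jump. Stack: []
LOAD_FAST q → push -27. Stack: [-27]
LOAD_CONST → push 9. Stack: [-27, 9]
BINARY_OP * → -27 * 9 = -243. Stack: [-243]
STORE_FAST q → q=-243. Stack: []
LOAD_FAST i → push 0. Stack: [0]
LOAD_CONST → push 1. Stack: [0, 1]
BINARY_OP + → 0 + 1 = 1. Stack: [1]
STORE_FAST i → i=1. Stack: []
LOAD_FAST i → push 1. Stack: [1]
LOAD_CONST → push 3. Stack: [1, 3]
COMPARE_OP bool(<) → 1 vs 3 = True. Stack: [True]
POP_JUMP_IF_FALSE → pop True; no jump. Stack: []
LOAD_FAST q → push -243. Stack: [-243]
LOAD_CONST → push 9. Stack: [-243, 9]
BINARY_OP * → -243 * 9 = -2187. Stack: [-2187]
STORE_FAST q → q=-2187. Stack: []
LOAD_FAST i → push 1. Stack: [1]
LOAD_CONST → push 1. Stack: [1, 1]
BINARY_OP + → 1 + 1 = 2. Stack: [2]
STORE_FAST i → i=2. Stack: []
LOAD_FAST i → push 2. Stack: [2]
LOAD_CONST → push 3. Stack: [2, 3]
COMPARE_OP bool(<) → 2 vs 3 = True. Stack: [True]
POP_JUMP_IF_FALSE → pop True; no jump. Stack: []
LOAD_FAST q → push -2187. Stack: [-2187]
LOAD_CONST → push 9. Stack: [-2187, 9]
BINARY_OP * → -2187 * 9 = -19683. Stack: [-19683]
STORE_FAST q → q=-19683. Stack: []
LOAD_FAST i → push 2. Stack: [2]
LOAD_CONST → push 1. Stack: [2, 1]
BINARY_OP + → 2 + 1 = 3. Stack: [3]
STORE_FAST i → i=3. Stack: []
LOAD_FAST i → push 3. Stack: [3]
LOAD_CONST → push 3. Stack: [3, 3]
COMPARE_OP bool(<) → 3 vs 3 = False. Stack: [False]
POP_JUMP_IF_FALSE → pop False; jump. Stack: []
LOAD_FAST q → push -19683. Stack: [-19683]
RETURN_VALUE → return -19683.

-19683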